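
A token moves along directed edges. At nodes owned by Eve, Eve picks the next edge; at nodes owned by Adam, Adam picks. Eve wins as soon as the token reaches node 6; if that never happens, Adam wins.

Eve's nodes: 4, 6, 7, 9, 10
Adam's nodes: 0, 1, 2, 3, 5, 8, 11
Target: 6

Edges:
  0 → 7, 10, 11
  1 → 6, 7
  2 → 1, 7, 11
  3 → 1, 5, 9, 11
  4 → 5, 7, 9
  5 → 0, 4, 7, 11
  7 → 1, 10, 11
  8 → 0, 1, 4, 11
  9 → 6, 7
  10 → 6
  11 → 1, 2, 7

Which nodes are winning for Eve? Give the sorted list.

A0 = {6}
A1: add {9, 10} — 9 (Eve) has 9→6; 10 (Eve) has 10→6.
A2: add {4, 7} — 4 (Eve) has 4→9; 7 (Eve) has 7→10.
A3: add {1} — 1 (Adam): all of {6, 7} already in.
A4 = A3; e.g. 0 (Adam) can still go to 11. Fixed point.
Eve's winning region = {1, 4, 6, 7, 9, 10}.

1, 4, 6, 7, 9, 10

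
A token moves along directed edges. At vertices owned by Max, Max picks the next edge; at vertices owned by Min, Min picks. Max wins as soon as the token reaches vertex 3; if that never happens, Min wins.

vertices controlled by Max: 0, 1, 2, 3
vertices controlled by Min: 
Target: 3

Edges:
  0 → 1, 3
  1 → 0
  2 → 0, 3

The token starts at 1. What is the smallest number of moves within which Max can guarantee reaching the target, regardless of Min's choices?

A0 = {3}
A1: add {0, 2} — 0 (Max) has 0→3; 2 (Max) has 2→3.
A2: add {1} — 1 (Max) has 1→0.
A2 = all vertices. Fixed point.
1 enters the attractor at level 2, so Max can force the target in 2 moves from there.

2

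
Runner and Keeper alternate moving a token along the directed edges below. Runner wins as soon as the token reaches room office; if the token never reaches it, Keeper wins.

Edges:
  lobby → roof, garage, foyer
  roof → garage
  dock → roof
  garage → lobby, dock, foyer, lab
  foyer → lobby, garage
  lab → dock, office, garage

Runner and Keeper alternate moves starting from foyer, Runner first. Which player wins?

Track states (vertex, player-to-move).
A0 = {(office,Runner), (office,Keeper)}
A1: add {(lab,Runner)}.
A2 = A1; e.g. (lobby,Runner) stays out. (foyer,Runner) never enters ⇒ Keeper avoids the target.

Keeper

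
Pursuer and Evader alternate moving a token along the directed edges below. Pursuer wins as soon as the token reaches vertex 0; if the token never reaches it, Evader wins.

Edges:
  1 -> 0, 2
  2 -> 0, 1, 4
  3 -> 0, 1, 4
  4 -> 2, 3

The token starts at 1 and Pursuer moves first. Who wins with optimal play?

Track states (vertex, player-to-move).
A0 = {(0,Pursuer), (0,Evader)}
A1: add {(1,Pursuer), (2,Pursuer), (3,Pursuer)}.
(1,Pursuer) ∈ A1 ⇒ Pursuer forces the target.

Pursuer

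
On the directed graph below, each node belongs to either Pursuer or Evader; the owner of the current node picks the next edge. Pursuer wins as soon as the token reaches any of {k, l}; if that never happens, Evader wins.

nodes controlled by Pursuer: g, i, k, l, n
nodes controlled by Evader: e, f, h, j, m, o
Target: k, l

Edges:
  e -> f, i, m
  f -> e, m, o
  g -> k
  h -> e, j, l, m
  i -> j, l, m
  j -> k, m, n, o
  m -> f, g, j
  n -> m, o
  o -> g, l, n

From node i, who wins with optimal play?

Pursuer

A0 = {k, l}
A1: add {g, i} — g (Pursuer) has g→k; i (Pursuer) has i→l.
A2 = A1; e.g. e (Evader) can still go to f. Fixed point.
i ∈ A1, so Pursuer can force the target.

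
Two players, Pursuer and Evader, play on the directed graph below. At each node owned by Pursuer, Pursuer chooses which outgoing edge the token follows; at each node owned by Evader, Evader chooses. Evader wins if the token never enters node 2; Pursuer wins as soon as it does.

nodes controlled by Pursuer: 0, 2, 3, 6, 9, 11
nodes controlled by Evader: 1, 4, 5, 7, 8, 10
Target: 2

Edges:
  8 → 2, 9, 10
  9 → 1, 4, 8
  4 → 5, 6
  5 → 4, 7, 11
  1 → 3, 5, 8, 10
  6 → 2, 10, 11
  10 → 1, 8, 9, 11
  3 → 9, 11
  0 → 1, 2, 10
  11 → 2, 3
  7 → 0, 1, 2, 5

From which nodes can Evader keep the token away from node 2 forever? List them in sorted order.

A0 = {2}
A1: add {0, 6, 11} — 0 (Pursuer) has 0→2; 6 (Pursuer) has 6→2; 11 (Pursuer) has 11→2.
A2: add {3} — 3 (Pursuer) has 3→11.
A3 = A2; e.g. 1 (Evader) can still go to 5. Fixed point.
Pursuer's attractor = {0, 2, 3, 6, 11}; Evader avoids the target exactly from the complement.

1, 4, 5, 7, 8, 9, 10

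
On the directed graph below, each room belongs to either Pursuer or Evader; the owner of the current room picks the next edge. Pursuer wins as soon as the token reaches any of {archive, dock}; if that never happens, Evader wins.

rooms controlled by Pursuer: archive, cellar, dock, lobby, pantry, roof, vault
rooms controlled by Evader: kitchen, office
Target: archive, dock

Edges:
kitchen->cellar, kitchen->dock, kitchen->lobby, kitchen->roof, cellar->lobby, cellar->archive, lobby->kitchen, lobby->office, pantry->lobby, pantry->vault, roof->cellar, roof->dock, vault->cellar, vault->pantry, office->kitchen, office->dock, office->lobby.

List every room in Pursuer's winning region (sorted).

archive, cellar, dock, pantry, roof, vault

A0 = {archive, dock}
A1: add {cellar, roof} — cellar (Pursuer) has cellar→archive; roof (Pursuer) has roof→dock.
A2: add {vault} — vault (Pursuer) has vault→cellar.
A3: add {pantry} — pantry (Pursuer) has pantry→vault.
A4 = A3; e.g. kitchen (Evader) can still go to lobby. Fixed point.
Pursuer's winning region = {archive, cellar, dock, pantry, roof, vault}.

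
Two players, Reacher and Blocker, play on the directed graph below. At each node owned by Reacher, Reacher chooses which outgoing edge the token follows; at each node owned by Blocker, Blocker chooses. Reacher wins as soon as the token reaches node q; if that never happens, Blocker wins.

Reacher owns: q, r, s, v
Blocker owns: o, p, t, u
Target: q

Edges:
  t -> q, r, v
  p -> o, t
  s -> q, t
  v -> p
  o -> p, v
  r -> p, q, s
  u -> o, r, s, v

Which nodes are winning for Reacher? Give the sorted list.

q, r, s

A0 = {q}
A1: add {r, s} — r (Reacher) has r→q; s (Reacher) has s→q.
A2 = A1; e.g. o (Blocker) can still go to p. Fixed point.
Reacher's winning region = {q, r, s}.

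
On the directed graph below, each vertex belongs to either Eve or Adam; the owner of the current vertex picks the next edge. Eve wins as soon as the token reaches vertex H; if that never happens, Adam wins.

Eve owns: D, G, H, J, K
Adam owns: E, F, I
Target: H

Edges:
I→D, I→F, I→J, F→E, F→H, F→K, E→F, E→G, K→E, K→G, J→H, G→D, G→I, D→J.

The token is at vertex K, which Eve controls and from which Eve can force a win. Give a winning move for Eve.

A0 = {H}
A1: add {J} — J (Eve) has J→H.
A2: add {D} — D (Eve) has D→J.
A3: add {G} — G (Eve) has G→D.
A4: add {K} — K (Eve) has K→G.
A5 = A4; e.g. E (Adam) can still go to F. Fixed point.
From K, successor G is in the attractor (rank 3); the other successor E is not.

G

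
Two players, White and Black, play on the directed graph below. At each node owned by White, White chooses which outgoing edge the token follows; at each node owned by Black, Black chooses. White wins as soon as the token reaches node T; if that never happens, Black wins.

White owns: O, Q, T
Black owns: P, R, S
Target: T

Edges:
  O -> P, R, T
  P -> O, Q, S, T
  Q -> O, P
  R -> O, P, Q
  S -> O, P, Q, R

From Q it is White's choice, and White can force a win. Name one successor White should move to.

O

A0 = {T}
A1: add {O} — O (White) has O→T.
A2: add {Q} — Q (White) has Q→O.
A3 = A2; e.g. P (Black) can still go to S. Fixed point.
From Q, successor O is in the attractor (rank 1); the other successor P is not.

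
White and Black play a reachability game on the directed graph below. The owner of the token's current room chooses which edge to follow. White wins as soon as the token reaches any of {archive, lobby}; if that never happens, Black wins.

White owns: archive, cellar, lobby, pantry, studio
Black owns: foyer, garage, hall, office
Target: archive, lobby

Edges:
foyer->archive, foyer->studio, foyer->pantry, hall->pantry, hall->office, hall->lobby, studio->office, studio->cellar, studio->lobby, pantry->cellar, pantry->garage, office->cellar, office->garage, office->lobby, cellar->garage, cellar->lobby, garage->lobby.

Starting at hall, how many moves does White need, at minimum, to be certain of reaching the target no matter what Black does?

3

A0 = {archive, lobby}
A1: add {cellar, garage, studio} — studio (White) has studio→lobby; cellar (White) has cellar→lobby; garage (Black): all of {lobby} already in.
A2: add {office, pantry} — pantry (White) has pantry→cellar; office (Black): all of {cellar, garage, lobby} already in.
A3: add {foyer, hall} — foyer (Black): all of {archive, studio, pantry} already in; hall (Black): all of {pantry, office, lobby} already in.
A3 = all vertices. Fixed point.
hall enters the attractor at level 3, so White can force the target in 3 moves from there.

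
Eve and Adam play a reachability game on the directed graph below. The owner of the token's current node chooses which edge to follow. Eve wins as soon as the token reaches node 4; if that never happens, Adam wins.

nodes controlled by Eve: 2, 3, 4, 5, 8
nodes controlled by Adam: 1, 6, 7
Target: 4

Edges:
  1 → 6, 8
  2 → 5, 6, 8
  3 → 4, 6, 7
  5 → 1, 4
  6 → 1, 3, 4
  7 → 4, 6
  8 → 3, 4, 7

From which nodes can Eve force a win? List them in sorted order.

2, 3, 4, 5, 8

A0 = {4}
A1: add {3, 5, 8} — 3 (Eve) has 3→4; 5 (Eve) has 5→4; 8 (Eve) has 8→4.
A2: add {2} — 2 (Eve) has 2→5.
A3 = A2; e.g. 1 (Adam) can still go to 6. Fixed point.
Eve's winning region = {2, 3, 4, 5, 8}.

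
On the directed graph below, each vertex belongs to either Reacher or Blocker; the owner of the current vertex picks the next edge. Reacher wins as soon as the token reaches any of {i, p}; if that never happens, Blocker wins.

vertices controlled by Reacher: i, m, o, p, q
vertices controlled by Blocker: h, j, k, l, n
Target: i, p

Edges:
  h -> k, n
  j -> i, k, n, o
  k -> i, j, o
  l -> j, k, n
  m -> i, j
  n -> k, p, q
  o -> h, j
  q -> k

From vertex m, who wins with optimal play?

A0 = {i, p}
A1: add {m} — m (Reacher) has m→i.
A2 = A1; e.g. h (Blocker) can still go to k. Fixed point.
m ∈ A1, so Reacher can force the target.

Reacher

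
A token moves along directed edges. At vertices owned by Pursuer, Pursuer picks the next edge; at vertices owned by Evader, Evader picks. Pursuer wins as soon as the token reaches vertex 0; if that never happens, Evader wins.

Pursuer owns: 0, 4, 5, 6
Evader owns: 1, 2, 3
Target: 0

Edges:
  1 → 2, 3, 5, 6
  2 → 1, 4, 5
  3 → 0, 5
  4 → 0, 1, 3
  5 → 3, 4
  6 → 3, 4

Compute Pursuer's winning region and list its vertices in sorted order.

0, 3, 4, 5, 6

A0 = {0}
A1: add {4} — 4 (Pursuer) has 4→0.
A2: add {5, 6} — 5 (Pursuer) has 5→4; 6 (Pursuer) has 6→4.
A3: add {3} — 3 (Evader): all of {0, 5} already in.
A4 = A3; e.g. 1 (Evader) can still go to 2. Fixed point.
Pursuer's winning region = {0, 3, 4, 5, 6}.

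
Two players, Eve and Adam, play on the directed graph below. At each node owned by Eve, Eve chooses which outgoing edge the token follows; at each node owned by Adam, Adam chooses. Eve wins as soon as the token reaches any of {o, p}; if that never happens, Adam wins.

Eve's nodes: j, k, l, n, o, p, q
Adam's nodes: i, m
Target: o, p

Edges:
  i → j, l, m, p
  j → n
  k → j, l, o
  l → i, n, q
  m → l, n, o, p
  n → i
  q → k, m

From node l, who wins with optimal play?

Eve

A0 = {o, p}
A1: add {k} — k (Eve) has k→o.
A2: add {q} — q (Eve) has q→k.
A3: add {l} — l (Eve) has l→q.
A4 = A3; e.g. i (Adam) can still go to j. Fixed point.
l ∈ A3, so Eve can force the target.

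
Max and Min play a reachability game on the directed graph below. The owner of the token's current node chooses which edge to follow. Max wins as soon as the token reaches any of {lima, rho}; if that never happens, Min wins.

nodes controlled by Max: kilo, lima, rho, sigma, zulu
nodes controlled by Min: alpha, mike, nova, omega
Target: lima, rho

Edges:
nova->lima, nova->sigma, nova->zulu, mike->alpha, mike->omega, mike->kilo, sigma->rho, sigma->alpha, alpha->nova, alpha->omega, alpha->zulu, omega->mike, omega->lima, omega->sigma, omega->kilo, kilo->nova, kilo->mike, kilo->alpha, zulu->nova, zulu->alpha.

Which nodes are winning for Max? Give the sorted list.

A0 = {lima, rho}
A1: add {sigma} — sigma (Max) has sigma→rho.
A2 = A1; e.g. nova (Min) can still go to zulu. Fixed point.
Max's winning region = {lima, rho, sigma}.

lima, rho, sigma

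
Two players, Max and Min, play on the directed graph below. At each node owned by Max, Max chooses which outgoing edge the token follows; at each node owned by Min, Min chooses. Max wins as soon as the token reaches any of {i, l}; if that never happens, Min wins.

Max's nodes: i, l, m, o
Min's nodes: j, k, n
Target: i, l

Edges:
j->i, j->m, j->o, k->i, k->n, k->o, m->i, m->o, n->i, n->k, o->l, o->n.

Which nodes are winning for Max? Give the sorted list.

A0 = {i, l}
A1: add {m, o} — m (Max) has m→i; o (Max) has o→l.
A2: add {j} — j (Min): all of {i, m, o} already in.
A3 = A2; e.g. k (Min) can still go to n. Fixed point.
Max's winning region = {i, j, l, m, o}.

i, j, l, m, o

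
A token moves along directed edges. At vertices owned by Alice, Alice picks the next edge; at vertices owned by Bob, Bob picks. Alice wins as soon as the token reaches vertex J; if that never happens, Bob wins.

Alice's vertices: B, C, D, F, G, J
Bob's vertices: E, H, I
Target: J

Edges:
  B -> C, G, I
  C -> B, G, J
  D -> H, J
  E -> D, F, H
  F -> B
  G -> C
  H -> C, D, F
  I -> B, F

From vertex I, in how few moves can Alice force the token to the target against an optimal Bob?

A0 = {J}
A1: add {C, D} — C (Alice) has C→J; D (Alice) has D→J.
A2: add {B, G} — B (Alice) has B→C; G (Alice) has G→C.
A3: add {F} — F (Alice) has F→B.
A4: add {H, I} — H (Bob): all of {C, D, F} already in; I (Bob): all of {B, F} already in.
I enters the attractor at level 4, so Alice can force the target in 4 moves from there.

4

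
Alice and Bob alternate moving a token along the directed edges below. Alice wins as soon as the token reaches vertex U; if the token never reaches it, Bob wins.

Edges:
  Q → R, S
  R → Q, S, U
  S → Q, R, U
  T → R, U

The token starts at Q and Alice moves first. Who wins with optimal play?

Track states (vertex, player-to-move).
A0 = {(U,Alice), (U,Bob)}
A1: add {(R,Alice), (S,Alice), (T,Alice)}.
A2: add {(Q,Bob), (T,Bob)}.
A3 = A2; e.g. (Q,Alice) stays out. (Q,Alice) never enters ⇒ Bob avoids the target.

Bob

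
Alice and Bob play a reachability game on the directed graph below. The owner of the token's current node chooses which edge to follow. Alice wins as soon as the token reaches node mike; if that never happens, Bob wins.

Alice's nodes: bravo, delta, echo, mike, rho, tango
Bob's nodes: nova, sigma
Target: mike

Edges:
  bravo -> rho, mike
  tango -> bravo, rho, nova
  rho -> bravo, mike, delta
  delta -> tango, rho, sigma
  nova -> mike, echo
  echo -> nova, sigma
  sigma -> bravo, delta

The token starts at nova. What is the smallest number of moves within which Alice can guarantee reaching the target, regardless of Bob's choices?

A0 = {mike}
A1: add {bravo, rho} — bravo (Alice) has bravo→mike; rho (Alice) has rho→mike.
A2: add {delta, tango} — tango (Alice) has tango→bravo; delta (Alice) has delta→rho.
A3: add {sigma} — sigma (Bob): all of {bravo, delta} already in.
A4: add {echo} — echo (Alice) has echo→sigma.
A5: add {nova} — nova (Bob): all of {mike, echo} already in.
A5 = all vertices. Fixed point.
nova enters the attractor at level 5, so Alice can force the target in 5 moves from there.

5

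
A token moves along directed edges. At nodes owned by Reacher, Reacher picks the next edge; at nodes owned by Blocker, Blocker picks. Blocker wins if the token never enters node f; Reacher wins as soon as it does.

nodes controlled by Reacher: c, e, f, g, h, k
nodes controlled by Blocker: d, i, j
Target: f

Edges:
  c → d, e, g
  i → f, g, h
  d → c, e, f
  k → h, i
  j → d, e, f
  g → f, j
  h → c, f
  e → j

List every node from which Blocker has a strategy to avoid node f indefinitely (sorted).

A0 = {f}
A1: add {g, h} — g (Reacher) has g→f; h (Reacher) has h→f.
A2: add {c, i, k} — c (Reacher) has c→g; i (Blocker): all of {f, g, h} already in; k (Reacher) has k→h.
A3 = A2; e.g. d (Blocker) can still go to e. Fixed point.
Reacher's attractor = {c, f, g, h, i, k}; Blocker avoids the target exactly from the complement.

d, e, j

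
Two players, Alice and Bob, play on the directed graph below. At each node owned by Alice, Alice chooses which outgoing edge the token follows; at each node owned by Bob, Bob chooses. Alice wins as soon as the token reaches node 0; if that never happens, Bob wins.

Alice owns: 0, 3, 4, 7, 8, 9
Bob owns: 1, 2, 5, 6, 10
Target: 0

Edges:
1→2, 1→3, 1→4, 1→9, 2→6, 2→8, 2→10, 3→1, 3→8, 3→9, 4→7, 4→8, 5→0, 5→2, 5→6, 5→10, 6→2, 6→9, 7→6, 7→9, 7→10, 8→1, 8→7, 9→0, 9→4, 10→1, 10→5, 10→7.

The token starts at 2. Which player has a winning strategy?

Bob

A0 = {0}
A1: add {9} — 9 (Alice) has 9→0.
A2: add {3, 7} — 3 (Alice) has 3→9; 7 (Alice) has 7→9.
A3: add {4, 8} — 4 (Alice) has 4→7; 8 (Alice) has 8→7.
A4 = A3; e.g. 1 (Bob) can still go to 2. Fixed point.
2 never enters the attractor, so Bob can avoid the target forever.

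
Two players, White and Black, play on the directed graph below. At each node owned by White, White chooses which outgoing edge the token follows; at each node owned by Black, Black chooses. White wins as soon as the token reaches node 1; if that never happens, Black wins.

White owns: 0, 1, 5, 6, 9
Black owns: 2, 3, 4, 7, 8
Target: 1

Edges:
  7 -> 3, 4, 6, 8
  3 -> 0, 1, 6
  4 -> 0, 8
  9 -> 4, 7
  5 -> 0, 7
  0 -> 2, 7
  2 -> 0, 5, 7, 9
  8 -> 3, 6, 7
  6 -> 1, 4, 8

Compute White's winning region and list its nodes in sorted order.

A0 = {1}
A1: add {6} — 6 (White) has 6→1.
A2 = A1; e.g. 0 (White) has no edge into A1. Fixed point.
White's winning region = {1, 6}.

1, 6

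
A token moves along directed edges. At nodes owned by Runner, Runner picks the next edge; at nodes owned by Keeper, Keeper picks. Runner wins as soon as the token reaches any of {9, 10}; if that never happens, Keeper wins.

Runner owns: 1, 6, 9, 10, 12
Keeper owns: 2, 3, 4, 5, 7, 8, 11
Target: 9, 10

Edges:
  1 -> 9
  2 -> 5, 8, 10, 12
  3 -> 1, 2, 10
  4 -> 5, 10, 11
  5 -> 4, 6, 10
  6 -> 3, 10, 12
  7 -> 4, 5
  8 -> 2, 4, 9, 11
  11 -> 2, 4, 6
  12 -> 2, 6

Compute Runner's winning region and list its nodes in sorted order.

A0 = {9, 10}
A1: add {1, 6} — 1 (Runner) has 1→9; 6 (Runner) has 6→10.
A2: add {12} — 12 (Runner) has 12→6.
A3 = A2; e.g. 2 (Keeper) can still go to 5. Fixed point.
Runner's winning region = {1, 6, 9, 10, 12}.

1, 6, 9, 10, 12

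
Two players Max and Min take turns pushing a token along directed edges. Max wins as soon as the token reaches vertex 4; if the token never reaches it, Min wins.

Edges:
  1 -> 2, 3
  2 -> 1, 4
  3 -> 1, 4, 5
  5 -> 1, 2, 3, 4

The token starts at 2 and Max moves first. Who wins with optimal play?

Track states (vertex, player-to-move).
A0 = {(4,Max), (4,Min)}
A1: add {(2,Max), (3,Max), (5,Max)}.
(2,Max) ∈ A1 ⇒ Max forces the target.

Max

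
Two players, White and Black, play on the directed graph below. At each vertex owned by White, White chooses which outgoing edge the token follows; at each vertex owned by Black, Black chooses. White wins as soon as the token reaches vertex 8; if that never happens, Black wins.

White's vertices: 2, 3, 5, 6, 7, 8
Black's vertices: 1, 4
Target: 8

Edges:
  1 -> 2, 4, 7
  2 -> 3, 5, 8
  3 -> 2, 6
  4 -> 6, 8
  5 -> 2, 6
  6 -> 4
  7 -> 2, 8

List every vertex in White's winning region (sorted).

A0 = {8}
A1: add {2, 7} — 2 (White) has 2→8; 7 (White) has 7→8.
A2: add {3, 5} — 3 (White) has 3→2; 5 (White) has 5→2.
A3 = A2; e.g. 1 (Black) can still go to 4. Fixed point.
White's winning region = {2, 3, 5, 7, 8}.

2, 3, 5, 7, 8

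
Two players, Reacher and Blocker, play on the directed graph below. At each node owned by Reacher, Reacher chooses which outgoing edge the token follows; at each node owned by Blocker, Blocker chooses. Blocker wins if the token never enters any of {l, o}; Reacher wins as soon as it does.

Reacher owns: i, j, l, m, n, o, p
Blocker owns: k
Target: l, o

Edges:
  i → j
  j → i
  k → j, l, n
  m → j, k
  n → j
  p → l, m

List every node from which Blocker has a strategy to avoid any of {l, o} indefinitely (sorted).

i, j, k, m, n

A0 = {l, o}
A1: add {p} — p (Reacher) has p→l.
A2 = A1; e.g. i (Reacher) has no edge into A1. Fixed point.
Reacher's attractor = {l, o, p}; Blocker avoids the target exactly from the complement.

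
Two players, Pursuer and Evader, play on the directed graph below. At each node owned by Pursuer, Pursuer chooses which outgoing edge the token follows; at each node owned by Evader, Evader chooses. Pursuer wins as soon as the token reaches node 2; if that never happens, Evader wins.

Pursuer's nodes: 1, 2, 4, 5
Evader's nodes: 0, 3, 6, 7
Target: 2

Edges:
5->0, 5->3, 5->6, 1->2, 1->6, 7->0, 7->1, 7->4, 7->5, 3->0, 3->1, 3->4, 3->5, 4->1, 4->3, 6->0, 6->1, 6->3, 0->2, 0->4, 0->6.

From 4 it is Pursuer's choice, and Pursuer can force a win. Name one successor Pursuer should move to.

1

A0 = {2}
A1: add {1} — 1 (Pursuer) has 1→2.
A2: add {4} — 4 (Pursuer) has 4→1.
A3 = A2; e.g. 0 (Evader) can still go to 6. Fixed point.
From 4, successor 1 is in the attractor (rank 1); the other successor 3 is not.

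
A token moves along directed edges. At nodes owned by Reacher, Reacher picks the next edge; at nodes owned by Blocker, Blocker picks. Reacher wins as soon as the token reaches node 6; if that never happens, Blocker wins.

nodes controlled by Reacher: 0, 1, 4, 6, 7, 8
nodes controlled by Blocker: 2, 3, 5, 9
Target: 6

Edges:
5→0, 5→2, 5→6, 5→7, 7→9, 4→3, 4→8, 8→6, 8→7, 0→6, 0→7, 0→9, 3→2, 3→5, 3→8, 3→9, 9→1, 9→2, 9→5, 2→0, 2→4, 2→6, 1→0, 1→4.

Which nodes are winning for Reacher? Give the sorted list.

0, 1, 2, 4, 6, 8

A0 = {6}
A1: add {0, 8} — 0 (Reacher) has 0→6; 8 (Reacher) has 8→6.
A2: add {1, 4} — 1 (Reacher) has 1→0; 4 (Reacher) has 4→8.
A3: add {2} — 2 (Blocker): all of {0, 4, 6} already in.
A4 = A3; e.g. 3 (Blocker) can still go to 5. Fixed point.
Reacher's winning region = {0, 1, 2, 4, 6, 8}.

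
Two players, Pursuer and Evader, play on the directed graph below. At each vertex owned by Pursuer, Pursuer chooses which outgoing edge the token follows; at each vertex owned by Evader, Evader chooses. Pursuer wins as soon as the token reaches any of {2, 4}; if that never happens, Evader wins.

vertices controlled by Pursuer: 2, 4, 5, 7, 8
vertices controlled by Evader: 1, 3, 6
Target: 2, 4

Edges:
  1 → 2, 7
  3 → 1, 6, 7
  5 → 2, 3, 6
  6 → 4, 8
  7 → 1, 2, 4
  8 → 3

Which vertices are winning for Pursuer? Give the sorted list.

1, 2, 4, 5, 7

A0 = {2, 4}
A1: add {5, 7} — 5 (Pursuer) has 5→2; 7 (Pursuer) has 7→2.
A2: add {1} — 1 (Evader): all of {2, 7} already in.
A3 = A2; e.g. 3 (Evader) can still go to 6. Fixed point.
Pursuer's winning region = {1, 2, 4, 5, 7}.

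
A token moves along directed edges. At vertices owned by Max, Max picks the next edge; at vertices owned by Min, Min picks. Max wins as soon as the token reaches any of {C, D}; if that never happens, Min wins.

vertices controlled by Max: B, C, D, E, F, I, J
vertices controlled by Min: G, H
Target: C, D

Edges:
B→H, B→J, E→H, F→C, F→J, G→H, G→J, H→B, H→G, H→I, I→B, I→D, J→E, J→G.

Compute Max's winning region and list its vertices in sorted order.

A0 = {C, D}
A1: add {F, I} — F (Max) has F→C; I (Max) has I→D.
A2 = A1; e.g. B (Max) has no edge into A1. Fixed point.
Max's winning region = {C, D, F, I}.

C, D, F, I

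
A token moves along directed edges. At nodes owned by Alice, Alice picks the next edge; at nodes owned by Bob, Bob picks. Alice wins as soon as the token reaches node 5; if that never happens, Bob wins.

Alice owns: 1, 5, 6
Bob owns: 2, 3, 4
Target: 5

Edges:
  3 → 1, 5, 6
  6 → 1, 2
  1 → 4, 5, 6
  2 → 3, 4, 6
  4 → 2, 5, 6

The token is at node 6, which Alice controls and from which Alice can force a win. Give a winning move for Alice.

A0 = {5}
A1: add {1} — 1 (Alice) has 1→5.
A2: add {6} — 6 (Alice) has 6→1.
A3: add {3} — 3 (Bob): all of {1, 5, 6} already in.
A4 = A3; e.g. 2 (Bob) can still go to 4. Fixed point.
From 6, successor 1 is in the attractor (rank 1); the other successor 2 is not.

1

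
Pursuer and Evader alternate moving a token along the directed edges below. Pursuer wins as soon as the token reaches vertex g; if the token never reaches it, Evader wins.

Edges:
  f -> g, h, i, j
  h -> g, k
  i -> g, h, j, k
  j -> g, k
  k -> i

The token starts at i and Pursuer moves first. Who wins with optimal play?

Track states (vertex, player-to-move).
A0 = {(g,Pursuer), (g,Evader)}
A1: add {(f,Pursuer), (h,Pursuer), (i,Pursuer), (j,Pursuer)}.
(i,Pursuer) ∈ A1 ⇒ Pursuer forces the target.

Pursuer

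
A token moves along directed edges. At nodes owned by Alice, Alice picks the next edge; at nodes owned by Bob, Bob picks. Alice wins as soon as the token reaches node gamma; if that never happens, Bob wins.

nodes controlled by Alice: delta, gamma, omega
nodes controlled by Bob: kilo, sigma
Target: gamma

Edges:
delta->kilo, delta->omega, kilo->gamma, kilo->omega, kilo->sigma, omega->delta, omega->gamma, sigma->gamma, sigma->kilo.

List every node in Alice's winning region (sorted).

A0 = {gamma}
A1: add {omega} — omega (Alice) has omega→gamma.
A2: add {delta} — delta (Alice) has delta→omega.
A3 = A2; e.g. kilo (Bob) can still go to sigma. Fixed point.
Alice's winning region = {delta, gamma, omega}.

delta, gamma, omega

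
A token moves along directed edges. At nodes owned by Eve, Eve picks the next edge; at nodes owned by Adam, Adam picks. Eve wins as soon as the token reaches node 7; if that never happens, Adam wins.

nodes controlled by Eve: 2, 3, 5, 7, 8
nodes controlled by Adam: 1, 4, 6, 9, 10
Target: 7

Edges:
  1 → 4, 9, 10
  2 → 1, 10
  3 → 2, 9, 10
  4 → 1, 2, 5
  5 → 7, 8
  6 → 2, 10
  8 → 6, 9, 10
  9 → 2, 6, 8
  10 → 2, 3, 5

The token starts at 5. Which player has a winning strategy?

A0 = {7}
A1: add {5} — 5 (Eve) has 5→7.
A2 = A1; e.g. 1 (Adam) can still go to 4. Fixed point.
5 ∈ A1, so Eve can force the target.

Eve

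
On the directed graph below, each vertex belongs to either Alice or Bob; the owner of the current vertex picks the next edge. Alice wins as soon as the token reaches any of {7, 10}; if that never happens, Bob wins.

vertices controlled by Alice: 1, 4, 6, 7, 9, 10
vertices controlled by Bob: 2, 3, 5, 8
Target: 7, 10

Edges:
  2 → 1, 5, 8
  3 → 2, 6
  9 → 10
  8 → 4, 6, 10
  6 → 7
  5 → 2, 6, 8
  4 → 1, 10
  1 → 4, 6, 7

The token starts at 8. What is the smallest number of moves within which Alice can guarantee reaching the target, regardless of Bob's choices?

A0 = {7, 10}
A1: add {1, 4, 6, 9} — 1 (Alice) has 1→7; 4 (Alice) has 4→10; 6 (Alice) has 6→7; 9 (Alice) has 9→10.
A2: add {8} — 8 (Bob): all of {4, 6, 10} already in.
A3 = A2; e.g. 2 (Bob) can still go to 5. Fixed point.
8 enters the attractor at level 2, so Alice can force the target in 2 moves from there.

2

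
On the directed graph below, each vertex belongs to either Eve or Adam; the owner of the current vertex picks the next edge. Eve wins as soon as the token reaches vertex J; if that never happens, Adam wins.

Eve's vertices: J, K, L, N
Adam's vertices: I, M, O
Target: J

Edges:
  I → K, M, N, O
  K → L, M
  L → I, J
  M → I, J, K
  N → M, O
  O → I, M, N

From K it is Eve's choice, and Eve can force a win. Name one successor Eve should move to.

L

A0 = {J}
A1: add {L} — L (Eve) has L→J.
A2: add {K} — K (Eve) has K→L.
A3 = A2; e.g. I (Adam) can still go to M. Fixed point.
From K, successor L is in the attractor (rank 1); the other successor M is not.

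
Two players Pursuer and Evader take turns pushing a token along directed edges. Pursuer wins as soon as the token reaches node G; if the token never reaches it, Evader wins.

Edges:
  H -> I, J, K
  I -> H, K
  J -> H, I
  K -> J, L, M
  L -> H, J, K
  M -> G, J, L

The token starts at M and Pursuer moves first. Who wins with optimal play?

Pursuer

Track states (vertex, player-to-move).
A0 = {(G,Pursuer), (G,Evader)}
A1: add {(M,Pursuer)}.
(M,Pursuer) ∈ A1 ⇒ Pursuer forces the target.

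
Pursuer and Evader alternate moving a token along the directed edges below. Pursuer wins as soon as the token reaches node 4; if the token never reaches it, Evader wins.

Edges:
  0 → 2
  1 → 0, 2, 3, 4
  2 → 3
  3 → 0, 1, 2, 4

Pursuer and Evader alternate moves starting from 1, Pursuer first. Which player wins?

Pursuer

Track states (vertex, player-to-move).
A0 = {(4,Pursuer), (4,Evader)}
A1: add {(1,Pursuer), (3,Pursuer)}.
(1,Pursuer) ∈ A1 ⇒ Pursuer forces the target.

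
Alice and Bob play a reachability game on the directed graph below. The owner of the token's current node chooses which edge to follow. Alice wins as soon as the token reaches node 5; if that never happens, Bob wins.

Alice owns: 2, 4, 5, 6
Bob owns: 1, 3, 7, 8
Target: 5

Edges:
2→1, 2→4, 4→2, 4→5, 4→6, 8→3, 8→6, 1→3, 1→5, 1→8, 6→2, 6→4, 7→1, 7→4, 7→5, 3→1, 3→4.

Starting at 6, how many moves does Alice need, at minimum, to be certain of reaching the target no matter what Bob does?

A0 = {5}
A1: add {4} — 4 (Alice) has 4→5.
A2: add {2, 6} — 2 (Alice) has 2→4; 6 (Alice) has 6→4.
A3 = A2; e.g. 1 (Bob) can still go to 3. Fixed point.
6 enters the attractor at level 2, so Alice can force the target in 2 moves from there.

2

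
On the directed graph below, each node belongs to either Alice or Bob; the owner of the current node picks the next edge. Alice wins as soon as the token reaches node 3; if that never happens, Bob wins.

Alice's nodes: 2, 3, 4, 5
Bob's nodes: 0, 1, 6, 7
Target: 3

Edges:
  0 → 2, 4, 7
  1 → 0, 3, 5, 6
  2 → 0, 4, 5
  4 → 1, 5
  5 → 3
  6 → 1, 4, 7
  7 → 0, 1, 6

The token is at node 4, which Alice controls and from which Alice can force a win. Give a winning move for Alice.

A0 = {3}
A1: add {5} — 5 (Alice) has 5→3.
A2: add {2, 4} — 2 (Alice) has 2→5; 4 (Alice) has 4→5.
A3 = A2; e.g. 0 (Bob) can still go to 7. Fixed point.
From 4, successor 5 is in the attractor (rank 1); the other successor 1 is not.

5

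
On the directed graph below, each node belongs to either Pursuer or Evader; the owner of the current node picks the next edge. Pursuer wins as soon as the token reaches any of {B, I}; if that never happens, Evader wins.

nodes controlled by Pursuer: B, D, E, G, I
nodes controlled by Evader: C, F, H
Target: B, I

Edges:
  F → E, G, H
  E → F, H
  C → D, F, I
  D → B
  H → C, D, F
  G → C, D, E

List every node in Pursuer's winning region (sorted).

A0 = {B, I}
A1: add {D} — D (Pursuer) has D→B.
A2: add {G} — G (Pursuer) has G→D.
A3 = A2; e.g. C (Evader) can still go to F. Fixed point.
Pursuer's winning region = {B, D, G, I}.

B, D, G, I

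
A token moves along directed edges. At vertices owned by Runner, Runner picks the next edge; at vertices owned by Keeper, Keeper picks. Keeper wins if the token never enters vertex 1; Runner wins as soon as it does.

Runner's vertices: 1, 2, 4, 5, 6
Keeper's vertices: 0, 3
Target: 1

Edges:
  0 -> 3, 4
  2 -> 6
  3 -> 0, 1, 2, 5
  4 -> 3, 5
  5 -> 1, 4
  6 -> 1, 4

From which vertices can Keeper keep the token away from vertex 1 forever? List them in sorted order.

A0 = {1}
A1: add {5, 6} — 5 (Runner) has 5→1; 6 (Runner) has 6→1.
A2: add {2, 4} — 2 (Runner) has 2→6; 4 (Runner) has 4→5.
A3 = A2; e.g. 0 (Keeper) can still go to 3. Fixed point.
Runner's attractor = {1, 2, 4, 5, 6}; Keeper avoids the target exactly from the complement.

0, 3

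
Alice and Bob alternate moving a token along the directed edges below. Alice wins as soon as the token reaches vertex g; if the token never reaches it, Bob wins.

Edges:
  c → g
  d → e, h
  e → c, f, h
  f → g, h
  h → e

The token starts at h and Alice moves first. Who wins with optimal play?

Bob

Track states (vertex, player-to-move).
A0 = {(g,Alice), (g,Bob)}
A1: add {(c,Alice), (c,Bob), (f,Alice)}.
A2: add {(e,Alice)}.
A3: add {(h,Bob)}.
A4: add {(d,Alice)}.
A5 = A4; e.g. (d,Bob) stays out. (h,Alice) never enters ⇒ Bob avoids the target.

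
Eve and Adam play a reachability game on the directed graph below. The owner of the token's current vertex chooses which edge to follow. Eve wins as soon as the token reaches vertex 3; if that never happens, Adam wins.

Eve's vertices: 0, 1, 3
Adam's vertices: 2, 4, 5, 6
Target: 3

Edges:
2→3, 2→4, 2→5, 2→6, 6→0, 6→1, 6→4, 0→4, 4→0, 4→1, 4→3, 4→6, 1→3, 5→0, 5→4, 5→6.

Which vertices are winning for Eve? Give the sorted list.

1, 3

A0 = {3}
A1: add {1} — 1 (Eve) has 1→3.
A2 = A1; e.g. 0 (Eve) has no edge into A1. Fixed point.
Eve's winning region = {1, 3}.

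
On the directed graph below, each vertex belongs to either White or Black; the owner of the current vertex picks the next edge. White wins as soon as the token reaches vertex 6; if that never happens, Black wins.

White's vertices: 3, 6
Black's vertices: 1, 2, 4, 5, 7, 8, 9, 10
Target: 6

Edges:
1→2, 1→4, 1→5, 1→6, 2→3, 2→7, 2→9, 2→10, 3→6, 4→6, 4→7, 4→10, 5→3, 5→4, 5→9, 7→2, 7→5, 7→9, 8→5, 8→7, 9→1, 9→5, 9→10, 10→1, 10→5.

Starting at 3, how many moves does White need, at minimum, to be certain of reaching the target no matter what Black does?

A0 = {6}
A1: add {3} — 3 (White) has 3→6.
A2 = A1; e.g. 1 (Black) can still go to 2. Fixed point.
3 enters the attractor at level 1, so White can force the target in 1 move from there.

1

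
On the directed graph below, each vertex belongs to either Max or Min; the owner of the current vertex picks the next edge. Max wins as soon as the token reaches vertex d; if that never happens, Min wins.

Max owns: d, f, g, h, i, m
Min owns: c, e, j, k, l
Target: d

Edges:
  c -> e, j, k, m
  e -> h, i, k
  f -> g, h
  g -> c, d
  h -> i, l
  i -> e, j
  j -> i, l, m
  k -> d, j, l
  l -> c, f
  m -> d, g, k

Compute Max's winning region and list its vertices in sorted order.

d, f, g, m

A0 = {d}
A1: add {g, m} — g (Max) has g→d; m (Max) has m→d.
A2: add {f} — f (Max) has f→g.
A3 = A2; e.g. c (Min) can still go to e. Fixed point.
Max's winning region = {d, f, g, m}.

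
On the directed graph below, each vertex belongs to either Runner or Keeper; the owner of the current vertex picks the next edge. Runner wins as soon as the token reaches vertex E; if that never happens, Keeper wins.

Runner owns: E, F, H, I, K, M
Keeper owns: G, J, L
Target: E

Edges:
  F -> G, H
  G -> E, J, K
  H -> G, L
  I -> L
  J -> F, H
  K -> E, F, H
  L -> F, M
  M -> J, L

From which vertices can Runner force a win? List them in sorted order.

A0 = {E}
A1: add {K} — K (Runner) has K→E.
A2 = A1; e.g. F (Runner) has no edge into A1. Fixed point.
Runner's winning region = {E, K}.

E, K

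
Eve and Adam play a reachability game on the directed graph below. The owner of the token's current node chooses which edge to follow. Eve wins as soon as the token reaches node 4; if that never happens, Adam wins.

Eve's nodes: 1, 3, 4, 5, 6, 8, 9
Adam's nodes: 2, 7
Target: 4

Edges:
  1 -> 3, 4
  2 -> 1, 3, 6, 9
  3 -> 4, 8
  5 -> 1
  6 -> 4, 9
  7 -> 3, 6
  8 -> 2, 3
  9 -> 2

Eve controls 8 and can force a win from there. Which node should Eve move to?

A0 = {4}
A1: add {1, 3, 6} — 1 (Eve) has 1→4; 3 (Eve) has 3→4; 6 (Eve) has 6→4.
A2: add {5, 7, 8} — 5 (Eve) has 5→1; 7 (Adam): all of {3, 6} already in; 8 (Eve) has 8→3.
A3 = A2; e.g. 2 (Adam) can still go to 9. Fixed point.
From 8, successor 3 is in the attractor (rank 1); the other successor 2 is not.

3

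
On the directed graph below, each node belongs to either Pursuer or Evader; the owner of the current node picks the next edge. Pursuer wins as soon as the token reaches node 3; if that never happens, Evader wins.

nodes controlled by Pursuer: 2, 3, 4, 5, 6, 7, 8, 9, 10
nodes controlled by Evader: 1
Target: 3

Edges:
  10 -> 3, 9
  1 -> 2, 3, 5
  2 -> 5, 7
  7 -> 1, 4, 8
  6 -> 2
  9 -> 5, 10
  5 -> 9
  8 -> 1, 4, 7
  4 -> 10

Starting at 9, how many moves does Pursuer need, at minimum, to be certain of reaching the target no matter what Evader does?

2

A0 = {3}
A1: add {10} — 10 (Pursuer) has 10→3.
A2: add {4, 9} — 4 (Pursuer) has 4→10; 9 (Pursuer) has 9→10.
9 enters the attractor at level 2, so Pursuer can force the target in 2 moves from there.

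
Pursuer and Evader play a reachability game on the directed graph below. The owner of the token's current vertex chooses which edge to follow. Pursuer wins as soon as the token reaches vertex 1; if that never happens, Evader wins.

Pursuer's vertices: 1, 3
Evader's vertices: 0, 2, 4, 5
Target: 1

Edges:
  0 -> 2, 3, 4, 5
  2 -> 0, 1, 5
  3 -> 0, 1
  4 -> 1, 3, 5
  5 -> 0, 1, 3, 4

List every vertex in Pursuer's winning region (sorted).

A0 = {1}
A1: add {3} — 3 (Pursuer) has 3→1.
A2 = A1; e.g. 0 (Evader) can still go to 2. Fixed point.
Pursuer's winning region = {1, 3}.

1, 3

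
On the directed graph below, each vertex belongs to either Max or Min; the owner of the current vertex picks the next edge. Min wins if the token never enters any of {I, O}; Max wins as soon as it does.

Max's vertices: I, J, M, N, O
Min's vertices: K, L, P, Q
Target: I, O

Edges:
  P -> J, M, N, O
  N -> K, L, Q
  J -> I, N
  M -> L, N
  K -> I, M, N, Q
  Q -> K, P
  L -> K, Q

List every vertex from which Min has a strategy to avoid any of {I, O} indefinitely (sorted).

A0 = {I, O}
A1: add {J} — J (Max) has J→I.
A2 = A1; e.g. K (Min) can still go to M. Fixed point.
Max's attractor = {I, J, O}; Min avoids the target exactly from the complement.

K, L, M, N, P, Q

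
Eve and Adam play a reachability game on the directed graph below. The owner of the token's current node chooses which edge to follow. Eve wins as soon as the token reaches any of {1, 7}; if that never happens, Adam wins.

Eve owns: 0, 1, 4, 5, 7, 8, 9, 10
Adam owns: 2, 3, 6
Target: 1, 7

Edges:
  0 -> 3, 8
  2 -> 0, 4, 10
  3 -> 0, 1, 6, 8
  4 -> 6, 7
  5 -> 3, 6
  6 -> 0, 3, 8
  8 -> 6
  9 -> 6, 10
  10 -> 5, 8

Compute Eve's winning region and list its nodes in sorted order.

A0 = {1, 7}
A1: add {4} — 4 (Eve) has 4→7.
A2 = A1; e.g. 0 (Eve) has no edge into A1. Fixed point.
Eve's winning region = {1, 4, 7}.

1, 4, 7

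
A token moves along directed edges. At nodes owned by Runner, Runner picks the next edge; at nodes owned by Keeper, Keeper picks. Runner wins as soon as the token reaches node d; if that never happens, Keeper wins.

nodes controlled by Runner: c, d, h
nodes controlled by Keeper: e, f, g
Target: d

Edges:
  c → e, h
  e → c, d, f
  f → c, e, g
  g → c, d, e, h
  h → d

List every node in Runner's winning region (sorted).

c, d, h

A0 = {d}
A1: add {h} — h (Runner) has h→d.
A2: add {c} — c (Runner) has c→h.
A3 = A2; e.g. e (Keeper) can still go to f. Fixed point.
Runner's winning region = {c, d, h}.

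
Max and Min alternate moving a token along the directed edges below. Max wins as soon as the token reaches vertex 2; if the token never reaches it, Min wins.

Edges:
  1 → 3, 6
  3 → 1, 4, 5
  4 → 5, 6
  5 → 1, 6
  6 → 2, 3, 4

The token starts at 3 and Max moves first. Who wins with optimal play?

Track states (vertex, player-to-move).
A0 = {(2,Max), (2,Min)}
A1: add {(6,Max)}.
A2 = A1; e.g. (1,Max) stays out. (3,Max) never enters ⇒ Min avoids the target.

Min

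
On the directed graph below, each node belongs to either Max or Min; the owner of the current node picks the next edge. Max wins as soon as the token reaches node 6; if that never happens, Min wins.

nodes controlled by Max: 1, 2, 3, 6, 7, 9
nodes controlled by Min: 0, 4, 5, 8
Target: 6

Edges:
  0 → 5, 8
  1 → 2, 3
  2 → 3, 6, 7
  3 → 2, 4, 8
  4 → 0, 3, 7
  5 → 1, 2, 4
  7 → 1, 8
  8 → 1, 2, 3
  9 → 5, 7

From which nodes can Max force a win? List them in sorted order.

1, 2, 3, 6, 7, 8, 9

A0 = {6}
A1: add {2} — 2 (Max) has 2→6.
A2: add {1, 3} — 1 (Max) has 1→2; 3 (Max) has 3→2.
A3: add {7, 8} — 7 (Max) has 7→1; 8 (Min): all of {1, 2, 3} already in.
A4: add {9} — 9 (Max) has 9→7.
A5 = A4; e.g. 0 (Min) can still go to 5. Fixed point.
Max's winning region = {1, 2, 3, 6, 7, 8, 9}.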